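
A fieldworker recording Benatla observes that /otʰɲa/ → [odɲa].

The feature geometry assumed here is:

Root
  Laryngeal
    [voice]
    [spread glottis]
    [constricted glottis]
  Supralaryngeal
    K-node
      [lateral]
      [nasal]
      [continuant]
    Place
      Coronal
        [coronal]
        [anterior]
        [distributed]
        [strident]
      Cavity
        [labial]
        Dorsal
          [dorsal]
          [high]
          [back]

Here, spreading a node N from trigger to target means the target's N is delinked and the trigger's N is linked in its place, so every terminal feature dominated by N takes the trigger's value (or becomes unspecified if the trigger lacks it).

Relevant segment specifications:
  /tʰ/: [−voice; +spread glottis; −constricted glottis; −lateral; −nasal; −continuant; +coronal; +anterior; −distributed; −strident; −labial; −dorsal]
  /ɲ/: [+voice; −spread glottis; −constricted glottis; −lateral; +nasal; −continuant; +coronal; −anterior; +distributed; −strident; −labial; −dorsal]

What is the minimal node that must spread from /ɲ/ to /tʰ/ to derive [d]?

Feature comparison: [voice], [spread glottis] differ between /tʰ/ and [d]; the remaining terminals match.
The smallest constituent containing every changed terminal is Laryngeal — each of its daughters lacks at least one of the affected features.
Spreading Laryngeal from /ɲ/ overwrites each of those terminals with /ɲ/'s values, yielding exactly [d].
Had Root spread, [nasal], [anterior] would have taken /ɲ/'s values; they stay as in /tʰ/, confirming the spreading constituent is exactly Laryngeal.

Laryngeal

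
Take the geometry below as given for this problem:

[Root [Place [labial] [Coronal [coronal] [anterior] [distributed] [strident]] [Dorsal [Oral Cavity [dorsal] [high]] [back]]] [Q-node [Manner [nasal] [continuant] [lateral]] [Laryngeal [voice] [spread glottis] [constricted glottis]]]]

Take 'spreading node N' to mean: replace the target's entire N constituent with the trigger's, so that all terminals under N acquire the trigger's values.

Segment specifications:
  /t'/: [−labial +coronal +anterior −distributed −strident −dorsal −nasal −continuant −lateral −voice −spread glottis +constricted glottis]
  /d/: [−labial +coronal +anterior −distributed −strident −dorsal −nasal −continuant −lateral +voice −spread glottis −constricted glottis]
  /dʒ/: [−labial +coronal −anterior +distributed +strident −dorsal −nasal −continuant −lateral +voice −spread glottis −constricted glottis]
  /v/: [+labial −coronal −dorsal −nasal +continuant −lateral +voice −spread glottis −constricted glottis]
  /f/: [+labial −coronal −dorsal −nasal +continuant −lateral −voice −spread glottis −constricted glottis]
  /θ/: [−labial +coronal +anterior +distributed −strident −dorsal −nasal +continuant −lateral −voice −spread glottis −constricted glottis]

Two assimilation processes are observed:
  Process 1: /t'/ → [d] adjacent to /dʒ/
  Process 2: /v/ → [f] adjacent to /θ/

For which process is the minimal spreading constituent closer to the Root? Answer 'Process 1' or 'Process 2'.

Process 1 alters [voice], [constricted glottis]; the lowest common ancestor is Laryngeal (depth 2 from Root).
Process 2 alters [voice]; the lowest dominating node is [voice] (depth 3 from Root).
Laryngeal is closer to Root than [voice], so Process 1 spreads the higher node.

Process 1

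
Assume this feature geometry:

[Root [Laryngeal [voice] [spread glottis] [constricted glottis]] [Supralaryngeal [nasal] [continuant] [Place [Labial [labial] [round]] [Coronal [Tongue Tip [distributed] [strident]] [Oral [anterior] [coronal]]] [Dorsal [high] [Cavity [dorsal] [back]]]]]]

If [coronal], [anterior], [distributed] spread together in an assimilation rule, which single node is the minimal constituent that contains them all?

Coronal

[coronal] lies under Oral (below Supralaryngeal).
[anterior]: Root ▹ Supralaryngeal ▹ Place ▹ Coronal ▹ Oral ▹ [anterior].
[distributed]: Root ▹ Supralaryngeal ▹ Place ▹ Coronal ▹ Tongue Tip ▹ [distributed].
These paths first converge at Coronal; no daughter of Coronal dominates all 3 features, so Coronal is the minimal constituent.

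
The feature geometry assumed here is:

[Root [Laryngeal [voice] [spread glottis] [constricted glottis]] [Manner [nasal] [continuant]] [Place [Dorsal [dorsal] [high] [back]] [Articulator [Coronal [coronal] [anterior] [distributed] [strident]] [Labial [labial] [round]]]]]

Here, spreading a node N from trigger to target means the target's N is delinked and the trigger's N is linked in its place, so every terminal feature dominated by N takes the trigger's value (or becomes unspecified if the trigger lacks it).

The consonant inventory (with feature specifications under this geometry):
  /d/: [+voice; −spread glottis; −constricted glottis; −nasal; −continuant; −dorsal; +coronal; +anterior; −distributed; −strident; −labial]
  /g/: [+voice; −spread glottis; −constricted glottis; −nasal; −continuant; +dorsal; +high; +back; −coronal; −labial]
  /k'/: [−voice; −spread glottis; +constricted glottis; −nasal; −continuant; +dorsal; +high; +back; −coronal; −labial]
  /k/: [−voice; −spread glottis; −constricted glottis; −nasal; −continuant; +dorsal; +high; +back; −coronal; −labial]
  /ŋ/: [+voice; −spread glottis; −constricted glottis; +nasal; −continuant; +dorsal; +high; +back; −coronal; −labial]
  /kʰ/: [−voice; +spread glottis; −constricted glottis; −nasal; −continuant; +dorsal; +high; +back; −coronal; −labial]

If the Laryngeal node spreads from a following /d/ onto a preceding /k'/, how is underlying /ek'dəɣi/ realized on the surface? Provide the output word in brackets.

Terminals under Laryngeal in this geometry: [voice], [spread glottis], [constricted glottis].
Spreading Laryngeal from /d/ onto /k'/ replaces those values with /d/'s: [+voice], [−spread glottis], [−constricted glottis]. Features outside Laryngeal ([nasal], [continuant], [dorsal], …) stay as in /k'/.
The resulting bundle matches /g/ in the inventory; substituting it for /k'/ gives [egdəɣi].

[egdəɣi]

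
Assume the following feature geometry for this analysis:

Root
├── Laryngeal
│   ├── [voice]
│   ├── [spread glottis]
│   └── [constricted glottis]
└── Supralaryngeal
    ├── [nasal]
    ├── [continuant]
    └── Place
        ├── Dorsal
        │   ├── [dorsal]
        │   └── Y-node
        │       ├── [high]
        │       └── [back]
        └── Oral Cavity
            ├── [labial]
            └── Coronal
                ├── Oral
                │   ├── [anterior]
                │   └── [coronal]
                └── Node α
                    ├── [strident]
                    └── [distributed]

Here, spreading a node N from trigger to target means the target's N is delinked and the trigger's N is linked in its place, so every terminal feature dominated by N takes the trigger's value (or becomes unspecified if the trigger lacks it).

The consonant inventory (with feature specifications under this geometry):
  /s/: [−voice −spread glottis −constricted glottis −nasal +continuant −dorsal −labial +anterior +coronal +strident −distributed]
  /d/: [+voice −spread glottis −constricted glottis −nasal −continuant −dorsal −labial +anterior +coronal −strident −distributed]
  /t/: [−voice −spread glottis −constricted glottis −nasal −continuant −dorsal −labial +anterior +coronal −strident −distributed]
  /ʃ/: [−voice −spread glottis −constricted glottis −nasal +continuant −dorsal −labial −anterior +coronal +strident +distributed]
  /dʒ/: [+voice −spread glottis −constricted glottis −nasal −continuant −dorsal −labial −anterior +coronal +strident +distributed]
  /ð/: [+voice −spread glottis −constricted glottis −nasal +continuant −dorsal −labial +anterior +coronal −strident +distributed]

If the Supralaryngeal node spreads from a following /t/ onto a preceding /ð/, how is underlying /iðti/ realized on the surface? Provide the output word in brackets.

The Supralaryngeal node dominates the terminals [nasal], [continuant], [dorsal], [high], [back], [labial], [anterior], [coronal], [strident], [distributed].
The target acquires /t/'s values for everything under Supralaryngeal — [−nasal], [−continuant], [−dorsal], [−labial], [+anterior], [+coronal], [−strident], [−distributed] — while keeping its own [voice], [spread glottis], [constricted glottis].
Among the inventory, only /d/ has exactly this specification, giving the surface form [idti].

[idti]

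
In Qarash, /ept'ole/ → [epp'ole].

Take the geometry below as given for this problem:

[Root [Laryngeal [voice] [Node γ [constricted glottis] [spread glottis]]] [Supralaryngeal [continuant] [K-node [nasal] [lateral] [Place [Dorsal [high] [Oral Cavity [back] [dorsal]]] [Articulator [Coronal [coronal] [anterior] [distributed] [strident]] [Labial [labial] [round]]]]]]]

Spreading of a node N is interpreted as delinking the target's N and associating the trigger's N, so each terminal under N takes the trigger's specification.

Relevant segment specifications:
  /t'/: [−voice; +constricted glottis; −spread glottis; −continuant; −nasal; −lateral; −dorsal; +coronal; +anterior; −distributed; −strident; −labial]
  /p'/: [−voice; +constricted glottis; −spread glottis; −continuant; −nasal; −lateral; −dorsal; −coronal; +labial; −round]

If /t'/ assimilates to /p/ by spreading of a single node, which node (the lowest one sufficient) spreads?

The alternation /t'/ → [p'] changes [labial], [round], [coronal], [anterior], [distributed], [strident] and nothing else.
The smallest constituent containing every changed terminal is Articulator — each of its daughters lacks at least one of the affected features.
If Articulator spreads, every terminal under it takes /p/'s value, producing [p'] as observed.
[constricted glottis], a feature on which the two segments disagree outside Articulator, is unchanged — nothing dominating it spread, and Articulator is the minimal sufficient constituent.

Articulator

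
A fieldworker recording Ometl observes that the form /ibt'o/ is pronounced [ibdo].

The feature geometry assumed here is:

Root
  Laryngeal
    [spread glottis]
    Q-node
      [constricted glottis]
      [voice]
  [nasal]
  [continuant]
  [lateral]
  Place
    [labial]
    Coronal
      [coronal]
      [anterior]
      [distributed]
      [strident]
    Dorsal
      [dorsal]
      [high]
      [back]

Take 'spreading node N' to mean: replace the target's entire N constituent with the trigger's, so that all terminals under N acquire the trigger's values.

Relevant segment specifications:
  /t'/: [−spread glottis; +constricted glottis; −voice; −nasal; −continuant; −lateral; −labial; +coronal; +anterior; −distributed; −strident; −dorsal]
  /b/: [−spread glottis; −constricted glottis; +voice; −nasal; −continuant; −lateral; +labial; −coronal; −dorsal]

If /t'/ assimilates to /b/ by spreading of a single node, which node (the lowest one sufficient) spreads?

Q-node

/t'/ and [d] differ in [voice], [constricted glottis]; every other specified feature is identical.
Tracing each changed feature up the tree, the paths first meet at Q-node; any lower node misses at least one of them.
Delinking /t'/'s Q-node and associating /b/'s Q-node gives precisely the feature bundle of [d].
Features on which the two segments disagree outside Q-node, such as [coronal], [labial], are unchanged — nothing dominating them spread, and Q-node is the minimal sufficient constituent.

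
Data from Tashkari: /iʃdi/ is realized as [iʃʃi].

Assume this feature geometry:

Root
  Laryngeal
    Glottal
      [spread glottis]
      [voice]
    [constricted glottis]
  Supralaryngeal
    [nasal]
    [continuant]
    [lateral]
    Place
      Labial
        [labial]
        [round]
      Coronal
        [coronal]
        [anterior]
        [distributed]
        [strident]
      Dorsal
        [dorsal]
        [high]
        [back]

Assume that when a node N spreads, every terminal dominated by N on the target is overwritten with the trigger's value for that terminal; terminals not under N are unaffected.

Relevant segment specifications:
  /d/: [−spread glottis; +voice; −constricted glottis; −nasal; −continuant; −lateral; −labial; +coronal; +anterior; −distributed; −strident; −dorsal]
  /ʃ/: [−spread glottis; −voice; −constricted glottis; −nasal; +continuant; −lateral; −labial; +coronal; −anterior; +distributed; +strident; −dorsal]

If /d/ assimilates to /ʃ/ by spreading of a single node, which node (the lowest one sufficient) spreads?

Root

Feature comparison: [voice], [continuant], [anterior], [distributed], [strident] differ between /d/ and [ʃ]; the remaining terminals match.
Tracing each changed feature up the tree, the paths first meet at Root; any lower node misses at least one of them.
Spreading Root from /ʃ/ overwrites each of those terminals with /ʃ/'s values, yielding exactly [ʃ].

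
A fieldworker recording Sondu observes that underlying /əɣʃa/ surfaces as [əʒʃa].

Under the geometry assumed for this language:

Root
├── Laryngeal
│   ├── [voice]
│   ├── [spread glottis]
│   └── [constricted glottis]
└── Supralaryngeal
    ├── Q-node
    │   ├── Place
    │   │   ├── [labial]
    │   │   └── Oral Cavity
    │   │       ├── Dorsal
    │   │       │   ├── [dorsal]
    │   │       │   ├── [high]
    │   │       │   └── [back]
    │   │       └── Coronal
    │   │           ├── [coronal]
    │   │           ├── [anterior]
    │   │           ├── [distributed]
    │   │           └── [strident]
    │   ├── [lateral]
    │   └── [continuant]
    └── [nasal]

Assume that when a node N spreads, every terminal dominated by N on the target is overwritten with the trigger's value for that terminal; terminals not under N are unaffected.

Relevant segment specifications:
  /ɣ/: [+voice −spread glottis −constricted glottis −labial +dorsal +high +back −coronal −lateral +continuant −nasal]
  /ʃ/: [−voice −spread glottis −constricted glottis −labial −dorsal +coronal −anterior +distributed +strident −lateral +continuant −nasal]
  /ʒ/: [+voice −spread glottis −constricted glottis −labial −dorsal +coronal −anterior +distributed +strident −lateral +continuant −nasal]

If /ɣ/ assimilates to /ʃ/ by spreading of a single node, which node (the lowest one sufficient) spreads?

Oral Cavity

/ɣ/ and [ʒ] differ in [coronal], [anterior], [distributed], [strident], [dorsal], [high], [back]; every other specified feature is identical.
Tracing each changed feature up the tree, the paths first meet at Oral Cavity; any lower node misses at least one of them.
Delinking /ɣ/'s Oral Cavity and associating /ʃ/'s Oral Cavity gives precisely the feature bundle of [ʒ].
[voice], a feature on which the two segments disagree outside Oral Cavity, is unchanged — nothing dominating it spread, and Oral Cavity is the minimal sufficient constituent.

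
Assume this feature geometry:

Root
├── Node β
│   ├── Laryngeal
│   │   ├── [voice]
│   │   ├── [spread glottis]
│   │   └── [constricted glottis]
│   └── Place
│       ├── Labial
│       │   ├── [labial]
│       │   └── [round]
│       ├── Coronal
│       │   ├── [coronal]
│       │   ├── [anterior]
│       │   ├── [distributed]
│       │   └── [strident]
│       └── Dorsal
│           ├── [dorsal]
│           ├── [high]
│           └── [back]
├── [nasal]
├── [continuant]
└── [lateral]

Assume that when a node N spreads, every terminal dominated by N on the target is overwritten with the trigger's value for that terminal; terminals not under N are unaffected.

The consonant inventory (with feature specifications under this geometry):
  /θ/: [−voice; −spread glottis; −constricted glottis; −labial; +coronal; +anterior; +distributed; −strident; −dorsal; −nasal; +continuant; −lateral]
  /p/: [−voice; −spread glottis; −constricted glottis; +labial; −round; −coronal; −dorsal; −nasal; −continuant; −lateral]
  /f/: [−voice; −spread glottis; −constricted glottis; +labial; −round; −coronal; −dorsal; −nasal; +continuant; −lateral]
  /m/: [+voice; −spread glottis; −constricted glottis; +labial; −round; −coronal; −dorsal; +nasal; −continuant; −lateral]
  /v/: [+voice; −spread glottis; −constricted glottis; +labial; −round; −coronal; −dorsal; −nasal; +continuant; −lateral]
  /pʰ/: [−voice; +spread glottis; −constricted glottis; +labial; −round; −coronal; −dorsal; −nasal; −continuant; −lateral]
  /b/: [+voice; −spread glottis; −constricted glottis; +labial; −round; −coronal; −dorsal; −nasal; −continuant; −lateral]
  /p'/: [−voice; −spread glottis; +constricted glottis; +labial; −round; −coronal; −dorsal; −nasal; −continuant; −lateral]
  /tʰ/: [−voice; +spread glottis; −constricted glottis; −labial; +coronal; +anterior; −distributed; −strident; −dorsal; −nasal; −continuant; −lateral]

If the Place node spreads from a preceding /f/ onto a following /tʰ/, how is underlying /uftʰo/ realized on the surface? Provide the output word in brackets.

Place immediately or transitively dominates [labial], [round], [coronal], [anterior], [distributed], [strident], [dorsal], [high], [back].
The target acquires /f/'s values for everything under Place — [+labial], [−round], [−coronal], [−dorsal] — while keeping its own [voice], [spread glottis], [constricted glottis], ….
This feature bundle is that of [pʰ], so /uftʰo/ surfaces as [ufpʰo].

[ufpʰo]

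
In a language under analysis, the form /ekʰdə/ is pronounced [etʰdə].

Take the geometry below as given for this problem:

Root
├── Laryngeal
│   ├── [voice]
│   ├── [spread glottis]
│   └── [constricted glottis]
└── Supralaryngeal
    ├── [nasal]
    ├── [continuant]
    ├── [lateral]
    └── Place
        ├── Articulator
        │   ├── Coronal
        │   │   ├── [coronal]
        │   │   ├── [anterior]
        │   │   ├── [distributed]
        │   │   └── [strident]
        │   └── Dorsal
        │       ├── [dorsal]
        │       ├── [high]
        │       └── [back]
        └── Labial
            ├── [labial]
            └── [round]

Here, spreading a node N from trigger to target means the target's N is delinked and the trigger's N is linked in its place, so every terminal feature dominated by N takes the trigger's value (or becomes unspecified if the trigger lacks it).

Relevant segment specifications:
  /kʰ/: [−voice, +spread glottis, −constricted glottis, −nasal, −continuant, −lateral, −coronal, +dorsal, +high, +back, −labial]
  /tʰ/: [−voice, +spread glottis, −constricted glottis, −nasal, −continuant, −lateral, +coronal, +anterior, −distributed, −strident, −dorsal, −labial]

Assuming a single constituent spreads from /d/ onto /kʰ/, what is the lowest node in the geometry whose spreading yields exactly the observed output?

Articulator

/kʰ/ and [tʰ] differ in [coronal], [anterior], [distributed], [strident], [dorsal], [high], [back]; every other specified feature is identical.
These terminals are all dominated by Articulator, and no proper subconstituent of Articulator covers them all; Articulator is their lowest common ancestor.
If Articulator spreads, every terminal under it takes /d/'s value, producing [tʰ] as observed.
[voice], [spread glottis] stay as in /kʰ/ although /d/ differs there, so no node dominating them spread; among the remaining candidates Articulator is the lowest that derives the output.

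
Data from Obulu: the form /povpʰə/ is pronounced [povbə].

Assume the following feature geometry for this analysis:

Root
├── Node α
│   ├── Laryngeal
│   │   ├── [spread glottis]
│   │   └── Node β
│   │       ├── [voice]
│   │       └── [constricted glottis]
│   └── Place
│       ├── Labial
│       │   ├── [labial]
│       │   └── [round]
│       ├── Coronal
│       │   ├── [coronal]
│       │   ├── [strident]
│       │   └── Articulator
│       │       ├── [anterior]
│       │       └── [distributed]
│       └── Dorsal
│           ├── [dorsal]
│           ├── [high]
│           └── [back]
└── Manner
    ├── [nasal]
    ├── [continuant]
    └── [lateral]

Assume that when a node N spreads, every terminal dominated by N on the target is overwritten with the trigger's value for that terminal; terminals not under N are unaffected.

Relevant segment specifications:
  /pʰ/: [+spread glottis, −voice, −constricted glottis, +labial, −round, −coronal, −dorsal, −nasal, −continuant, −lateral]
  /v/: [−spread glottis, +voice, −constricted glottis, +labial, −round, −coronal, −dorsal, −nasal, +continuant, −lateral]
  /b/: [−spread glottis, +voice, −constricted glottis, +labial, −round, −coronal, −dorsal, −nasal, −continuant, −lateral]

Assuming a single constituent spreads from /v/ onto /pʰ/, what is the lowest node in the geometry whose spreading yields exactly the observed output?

The alternation /pʰ/ → [b] changes [voice], [spread glottis] and nothing else.
Tracing each changed feature up the tree, the paths first meet at Laryngeal; any lower node misses at least one of them.
If Laryngeal spreads, every terminal under it takes /v/'s value, producing [b] as observed.
[continuant], a feature on which the two segments disagree outside Laryngeal, is unchanged — nothing dominating it spread, and Laryngeal is the minimal sufficient constituent.

Laryngeal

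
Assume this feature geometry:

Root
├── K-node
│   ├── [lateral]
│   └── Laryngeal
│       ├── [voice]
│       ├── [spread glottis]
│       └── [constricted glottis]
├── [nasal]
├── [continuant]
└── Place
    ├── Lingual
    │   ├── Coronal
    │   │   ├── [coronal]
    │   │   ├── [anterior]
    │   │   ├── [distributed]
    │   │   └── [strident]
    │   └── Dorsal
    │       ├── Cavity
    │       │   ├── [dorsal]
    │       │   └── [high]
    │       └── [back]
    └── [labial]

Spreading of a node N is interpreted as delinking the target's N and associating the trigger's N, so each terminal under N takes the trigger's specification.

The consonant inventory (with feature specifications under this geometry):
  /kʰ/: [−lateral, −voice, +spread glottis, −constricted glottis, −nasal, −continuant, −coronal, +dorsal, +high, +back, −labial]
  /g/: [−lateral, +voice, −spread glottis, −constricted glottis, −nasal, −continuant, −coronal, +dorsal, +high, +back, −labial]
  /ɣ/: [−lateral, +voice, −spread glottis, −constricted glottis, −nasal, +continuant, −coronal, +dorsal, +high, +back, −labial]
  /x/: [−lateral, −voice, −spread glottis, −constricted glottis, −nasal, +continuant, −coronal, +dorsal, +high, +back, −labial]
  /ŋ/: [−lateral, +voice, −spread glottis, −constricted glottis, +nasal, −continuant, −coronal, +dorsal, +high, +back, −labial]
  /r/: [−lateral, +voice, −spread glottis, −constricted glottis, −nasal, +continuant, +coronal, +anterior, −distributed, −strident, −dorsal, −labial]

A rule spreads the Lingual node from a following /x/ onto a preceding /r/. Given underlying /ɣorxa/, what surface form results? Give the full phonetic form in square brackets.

Lingual immediately or transitively dominates [coronal], [anterior], [distributed], [strident], [dorsal], [high], [back].
Spreading Lingual from /x/ onto /r/ replaces those values with /x/'s: [−coronal], [+dorsal], [+high], [+back]. Features outside Lingual ([lateral], [voice], [spread glottis], …) stay as in /r/.
This feature bundle is that of [ɣ], so /ɣorxa/ surfaces as [ɣoɣxa].

[ɣoɣxa]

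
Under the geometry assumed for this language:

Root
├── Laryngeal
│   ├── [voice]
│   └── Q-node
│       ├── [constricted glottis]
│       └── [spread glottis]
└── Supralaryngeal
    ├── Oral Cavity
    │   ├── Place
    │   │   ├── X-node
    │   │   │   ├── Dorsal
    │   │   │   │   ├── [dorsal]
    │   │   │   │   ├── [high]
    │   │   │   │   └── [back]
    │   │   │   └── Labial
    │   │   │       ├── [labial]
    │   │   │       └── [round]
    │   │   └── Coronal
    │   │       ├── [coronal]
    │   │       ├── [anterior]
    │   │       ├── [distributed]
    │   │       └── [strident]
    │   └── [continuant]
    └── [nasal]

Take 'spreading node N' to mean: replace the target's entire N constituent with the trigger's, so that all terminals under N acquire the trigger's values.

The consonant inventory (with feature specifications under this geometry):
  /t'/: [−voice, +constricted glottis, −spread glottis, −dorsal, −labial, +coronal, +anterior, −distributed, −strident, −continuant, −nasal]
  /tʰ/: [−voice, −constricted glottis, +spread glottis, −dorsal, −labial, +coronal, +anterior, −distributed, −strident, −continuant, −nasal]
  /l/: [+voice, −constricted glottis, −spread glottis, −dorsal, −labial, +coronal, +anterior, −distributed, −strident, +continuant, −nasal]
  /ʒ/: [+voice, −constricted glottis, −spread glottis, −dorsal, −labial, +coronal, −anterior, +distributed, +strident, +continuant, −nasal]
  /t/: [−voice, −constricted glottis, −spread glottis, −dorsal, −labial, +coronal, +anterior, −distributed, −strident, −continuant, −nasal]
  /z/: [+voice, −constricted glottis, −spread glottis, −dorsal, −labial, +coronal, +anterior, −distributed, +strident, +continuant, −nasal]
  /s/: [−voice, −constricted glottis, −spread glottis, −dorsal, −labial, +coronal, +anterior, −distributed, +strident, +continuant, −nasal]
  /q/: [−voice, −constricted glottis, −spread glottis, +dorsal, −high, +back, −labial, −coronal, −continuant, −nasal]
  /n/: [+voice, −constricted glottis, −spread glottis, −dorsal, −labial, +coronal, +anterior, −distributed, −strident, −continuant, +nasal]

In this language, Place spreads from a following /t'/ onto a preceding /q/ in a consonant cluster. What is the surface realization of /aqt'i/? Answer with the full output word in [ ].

[att'i]

The Place node dominates the terminals [dorsal], [high], [back], [labial], [round], [coronal], [anterior], [distributed], [strident].
Spreading Place from /t'/ onto /q/ replaces those values with /t'/'s: [−dorsal], [−labial], [+coronal], [+anterior], [−distributed], [−strident]. Features outside Place ([voice], [constricted glottis], [spread glottis], …) stay as in /q/.
Among the inventory, only /t/ has exactly this specification, giving the surface form [att'i].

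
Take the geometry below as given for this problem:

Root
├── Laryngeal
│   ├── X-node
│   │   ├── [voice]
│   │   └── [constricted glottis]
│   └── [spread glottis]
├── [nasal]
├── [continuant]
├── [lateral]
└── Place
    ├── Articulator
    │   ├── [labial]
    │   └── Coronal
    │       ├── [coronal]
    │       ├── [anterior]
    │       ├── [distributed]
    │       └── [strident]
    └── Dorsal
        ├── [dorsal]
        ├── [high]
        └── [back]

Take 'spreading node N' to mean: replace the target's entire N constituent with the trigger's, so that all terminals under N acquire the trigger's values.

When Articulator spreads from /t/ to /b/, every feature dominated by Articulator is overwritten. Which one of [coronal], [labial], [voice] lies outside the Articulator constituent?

[voice]

The terminals dominated by Articulator are [labial], [coronal], [anterior], [distributed], [strident].
[coronal], [labial] all lie under Articulator, so they are overwritten when Articulator spreads.
[voice] is not within the Articulator subtree (it hangs from X-node), so /b/'s [voice] value survives.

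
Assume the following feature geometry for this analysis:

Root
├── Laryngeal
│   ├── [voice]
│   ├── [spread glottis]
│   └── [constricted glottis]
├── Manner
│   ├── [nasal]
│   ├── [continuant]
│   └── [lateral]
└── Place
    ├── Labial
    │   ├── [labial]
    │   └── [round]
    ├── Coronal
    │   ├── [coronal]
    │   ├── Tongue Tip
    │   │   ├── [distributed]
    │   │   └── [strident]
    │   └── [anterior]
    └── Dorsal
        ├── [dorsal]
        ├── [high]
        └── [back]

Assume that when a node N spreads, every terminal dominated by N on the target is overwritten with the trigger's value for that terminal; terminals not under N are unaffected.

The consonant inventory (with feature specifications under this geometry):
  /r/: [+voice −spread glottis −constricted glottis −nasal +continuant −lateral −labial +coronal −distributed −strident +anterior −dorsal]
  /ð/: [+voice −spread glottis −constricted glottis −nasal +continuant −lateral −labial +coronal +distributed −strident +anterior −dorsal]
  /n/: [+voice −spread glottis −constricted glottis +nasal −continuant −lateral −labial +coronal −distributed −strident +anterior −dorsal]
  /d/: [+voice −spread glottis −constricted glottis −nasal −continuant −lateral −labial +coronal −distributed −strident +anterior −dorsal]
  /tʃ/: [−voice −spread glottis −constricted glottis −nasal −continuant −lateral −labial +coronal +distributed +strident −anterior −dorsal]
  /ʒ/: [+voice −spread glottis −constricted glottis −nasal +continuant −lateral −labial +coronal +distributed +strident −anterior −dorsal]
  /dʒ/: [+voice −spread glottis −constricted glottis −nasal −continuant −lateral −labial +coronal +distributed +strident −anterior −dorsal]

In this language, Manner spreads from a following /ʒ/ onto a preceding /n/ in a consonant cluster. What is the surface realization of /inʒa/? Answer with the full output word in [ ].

The Manner node dominates the terminals [nasal], [continuant], [lateral].
Spreading Manner from /ʒ/ onto /n/ replaces those values with /ʒ/'s: [−nasal], [+continuant], [−lateral]. Features outside Manner ([voice], [spread glottis], [constricted glottis], …) stay as in /n/.
The resulting bundle matches /r/ in the inventory; substituting it for /n/ gives [irʒa].

[irʒa]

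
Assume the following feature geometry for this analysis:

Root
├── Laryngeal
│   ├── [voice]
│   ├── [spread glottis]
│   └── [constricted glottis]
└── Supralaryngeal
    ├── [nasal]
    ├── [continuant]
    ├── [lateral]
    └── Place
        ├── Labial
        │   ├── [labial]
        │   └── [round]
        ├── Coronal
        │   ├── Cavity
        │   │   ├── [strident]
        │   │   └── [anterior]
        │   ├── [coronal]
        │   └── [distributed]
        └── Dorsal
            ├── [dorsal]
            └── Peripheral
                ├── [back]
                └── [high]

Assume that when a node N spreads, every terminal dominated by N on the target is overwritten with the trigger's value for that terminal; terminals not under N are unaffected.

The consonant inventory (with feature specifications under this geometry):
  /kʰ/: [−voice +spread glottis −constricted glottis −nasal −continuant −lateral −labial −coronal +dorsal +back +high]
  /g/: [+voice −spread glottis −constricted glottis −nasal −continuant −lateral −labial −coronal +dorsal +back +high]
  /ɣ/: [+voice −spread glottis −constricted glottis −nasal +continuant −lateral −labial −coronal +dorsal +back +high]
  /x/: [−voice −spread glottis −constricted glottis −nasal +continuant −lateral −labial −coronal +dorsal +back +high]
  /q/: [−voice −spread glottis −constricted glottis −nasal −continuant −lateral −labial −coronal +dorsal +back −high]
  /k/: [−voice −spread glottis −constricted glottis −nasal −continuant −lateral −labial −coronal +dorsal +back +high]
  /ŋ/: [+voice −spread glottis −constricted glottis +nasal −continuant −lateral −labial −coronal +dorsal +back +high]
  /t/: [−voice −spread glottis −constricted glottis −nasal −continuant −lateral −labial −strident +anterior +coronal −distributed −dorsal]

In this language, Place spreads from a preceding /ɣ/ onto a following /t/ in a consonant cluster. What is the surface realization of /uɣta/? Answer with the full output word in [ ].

[uɣka]

Place immediately or transitively dominates [labial], [round], [strident], [anterior], [coronal], [distributed], [dorsal], [back], [high].
After delinking /t/'s Place and linking /ɣ/'s, the affected terminals become [−labial], [−coronal], [+dorsal], [+back], [+high]; [voice], [spread glottis], [constricted glottis], … (outside Place) are retained from /t/.
The resulting bundle matches /k/ in the inventory; substituting it for /t/ gives [uɣka].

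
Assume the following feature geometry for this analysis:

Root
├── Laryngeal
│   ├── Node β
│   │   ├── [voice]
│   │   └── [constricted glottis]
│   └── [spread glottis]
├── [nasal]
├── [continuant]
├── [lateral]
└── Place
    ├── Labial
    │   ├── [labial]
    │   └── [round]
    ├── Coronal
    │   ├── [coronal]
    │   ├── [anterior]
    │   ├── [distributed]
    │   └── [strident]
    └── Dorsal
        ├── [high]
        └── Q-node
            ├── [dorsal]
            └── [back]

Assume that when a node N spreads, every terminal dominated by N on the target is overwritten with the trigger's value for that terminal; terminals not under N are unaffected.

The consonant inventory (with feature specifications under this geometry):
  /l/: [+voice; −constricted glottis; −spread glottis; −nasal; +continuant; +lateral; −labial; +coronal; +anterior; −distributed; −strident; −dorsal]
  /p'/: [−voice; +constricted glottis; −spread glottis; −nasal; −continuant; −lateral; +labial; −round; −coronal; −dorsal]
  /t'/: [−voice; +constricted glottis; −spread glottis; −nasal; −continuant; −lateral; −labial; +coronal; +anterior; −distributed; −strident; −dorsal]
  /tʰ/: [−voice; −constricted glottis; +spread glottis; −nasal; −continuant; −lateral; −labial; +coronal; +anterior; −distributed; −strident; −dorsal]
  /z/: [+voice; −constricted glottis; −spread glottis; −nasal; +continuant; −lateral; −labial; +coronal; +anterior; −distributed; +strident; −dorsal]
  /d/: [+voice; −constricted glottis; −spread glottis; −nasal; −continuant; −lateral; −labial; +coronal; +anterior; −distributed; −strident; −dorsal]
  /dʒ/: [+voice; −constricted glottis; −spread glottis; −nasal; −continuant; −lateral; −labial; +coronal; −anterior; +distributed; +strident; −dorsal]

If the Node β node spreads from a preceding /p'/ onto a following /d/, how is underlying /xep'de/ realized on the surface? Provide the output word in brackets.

[xep't'e]

Terminals under Node β in this geometry: [voice], [constricted glottis].
The target acquires /p'/'s values for everything under Node β — [−voice], [+constricted glottis] — while keeping its own [spread glottis], [nasal], [continuant], ….
This feature bundle is that of [t'], so /xep'de/ surfaces as [xep't'e].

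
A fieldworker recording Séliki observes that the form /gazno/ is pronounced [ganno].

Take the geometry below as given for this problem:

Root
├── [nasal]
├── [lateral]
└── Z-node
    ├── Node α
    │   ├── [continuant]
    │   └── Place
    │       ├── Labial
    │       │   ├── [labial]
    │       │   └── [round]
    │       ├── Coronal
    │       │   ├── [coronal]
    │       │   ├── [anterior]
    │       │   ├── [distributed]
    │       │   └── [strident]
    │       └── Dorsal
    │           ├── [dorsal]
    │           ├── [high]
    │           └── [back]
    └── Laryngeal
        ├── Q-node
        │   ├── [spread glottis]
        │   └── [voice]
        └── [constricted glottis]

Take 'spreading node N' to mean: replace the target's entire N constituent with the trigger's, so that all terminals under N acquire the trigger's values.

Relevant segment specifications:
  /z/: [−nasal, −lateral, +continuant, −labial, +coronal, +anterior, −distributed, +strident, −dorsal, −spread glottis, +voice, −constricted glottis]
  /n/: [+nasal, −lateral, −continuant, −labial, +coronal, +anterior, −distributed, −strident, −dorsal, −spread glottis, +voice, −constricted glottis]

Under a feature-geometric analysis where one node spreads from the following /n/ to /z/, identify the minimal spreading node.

Feature comparison: [nasal], [continuant], [strident] differ between /z/ and [n]; the remaining terminals match.
Tracing each changed feature up the tree, the paths first meet at Root; any lower node misses at least one of them.
Spreading Root from /n/ overwrites each of those terminals with /n/'s values, yielding exactly [n].

Root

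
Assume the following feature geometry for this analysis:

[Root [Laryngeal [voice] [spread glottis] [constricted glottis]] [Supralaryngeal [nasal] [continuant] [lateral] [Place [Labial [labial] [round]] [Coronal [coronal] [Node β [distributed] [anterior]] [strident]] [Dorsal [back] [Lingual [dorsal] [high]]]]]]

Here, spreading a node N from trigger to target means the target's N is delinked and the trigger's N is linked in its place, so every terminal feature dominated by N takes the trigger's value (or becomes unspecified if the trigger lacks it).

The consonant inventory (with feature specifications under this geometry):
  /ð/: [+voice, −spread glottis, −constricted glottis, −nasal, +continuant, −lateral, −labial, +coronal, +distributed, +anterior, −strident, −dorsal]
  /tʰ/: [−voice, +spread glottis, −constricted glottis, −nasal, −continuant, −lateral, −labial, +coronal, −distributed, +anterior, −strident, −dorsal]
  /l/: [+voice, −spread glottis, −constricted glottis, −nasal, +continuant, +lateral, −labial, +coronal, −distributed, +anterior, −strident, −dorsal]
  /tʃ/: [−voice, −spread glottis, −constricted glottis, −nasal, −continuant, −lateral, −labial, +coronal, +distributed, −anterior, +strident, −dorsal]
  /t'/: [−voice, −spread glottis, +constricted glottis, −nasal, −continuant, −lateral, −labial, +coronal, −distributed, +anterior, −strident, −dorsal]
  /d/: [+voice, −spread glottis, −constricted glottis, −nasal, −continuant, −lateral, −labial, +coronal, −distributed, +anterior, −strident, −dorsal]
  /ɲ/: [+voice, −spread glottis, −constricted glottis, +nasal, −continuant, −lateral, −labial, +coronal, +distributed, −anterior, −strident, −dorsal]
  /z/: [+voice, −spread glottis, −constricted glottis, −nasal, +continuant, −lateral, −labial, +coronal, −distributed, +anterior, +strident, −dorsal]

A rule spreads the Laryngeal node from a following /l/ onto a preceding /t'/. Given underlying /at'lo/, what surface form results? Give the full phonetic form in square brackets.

[adlo]

Laryngeal immediately or transitively dominates [voice], [spread glottis], [constricted glottis].
The target acquires /l/'s values for everything under Laryngeal — [+voice], [−spread glottis], [−constricted glottis] — while keeping its own [nasal], [continuant], [lateral], ….
Among the inventory, only /d/ has exactly this specification, giving the surface form [adlo].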